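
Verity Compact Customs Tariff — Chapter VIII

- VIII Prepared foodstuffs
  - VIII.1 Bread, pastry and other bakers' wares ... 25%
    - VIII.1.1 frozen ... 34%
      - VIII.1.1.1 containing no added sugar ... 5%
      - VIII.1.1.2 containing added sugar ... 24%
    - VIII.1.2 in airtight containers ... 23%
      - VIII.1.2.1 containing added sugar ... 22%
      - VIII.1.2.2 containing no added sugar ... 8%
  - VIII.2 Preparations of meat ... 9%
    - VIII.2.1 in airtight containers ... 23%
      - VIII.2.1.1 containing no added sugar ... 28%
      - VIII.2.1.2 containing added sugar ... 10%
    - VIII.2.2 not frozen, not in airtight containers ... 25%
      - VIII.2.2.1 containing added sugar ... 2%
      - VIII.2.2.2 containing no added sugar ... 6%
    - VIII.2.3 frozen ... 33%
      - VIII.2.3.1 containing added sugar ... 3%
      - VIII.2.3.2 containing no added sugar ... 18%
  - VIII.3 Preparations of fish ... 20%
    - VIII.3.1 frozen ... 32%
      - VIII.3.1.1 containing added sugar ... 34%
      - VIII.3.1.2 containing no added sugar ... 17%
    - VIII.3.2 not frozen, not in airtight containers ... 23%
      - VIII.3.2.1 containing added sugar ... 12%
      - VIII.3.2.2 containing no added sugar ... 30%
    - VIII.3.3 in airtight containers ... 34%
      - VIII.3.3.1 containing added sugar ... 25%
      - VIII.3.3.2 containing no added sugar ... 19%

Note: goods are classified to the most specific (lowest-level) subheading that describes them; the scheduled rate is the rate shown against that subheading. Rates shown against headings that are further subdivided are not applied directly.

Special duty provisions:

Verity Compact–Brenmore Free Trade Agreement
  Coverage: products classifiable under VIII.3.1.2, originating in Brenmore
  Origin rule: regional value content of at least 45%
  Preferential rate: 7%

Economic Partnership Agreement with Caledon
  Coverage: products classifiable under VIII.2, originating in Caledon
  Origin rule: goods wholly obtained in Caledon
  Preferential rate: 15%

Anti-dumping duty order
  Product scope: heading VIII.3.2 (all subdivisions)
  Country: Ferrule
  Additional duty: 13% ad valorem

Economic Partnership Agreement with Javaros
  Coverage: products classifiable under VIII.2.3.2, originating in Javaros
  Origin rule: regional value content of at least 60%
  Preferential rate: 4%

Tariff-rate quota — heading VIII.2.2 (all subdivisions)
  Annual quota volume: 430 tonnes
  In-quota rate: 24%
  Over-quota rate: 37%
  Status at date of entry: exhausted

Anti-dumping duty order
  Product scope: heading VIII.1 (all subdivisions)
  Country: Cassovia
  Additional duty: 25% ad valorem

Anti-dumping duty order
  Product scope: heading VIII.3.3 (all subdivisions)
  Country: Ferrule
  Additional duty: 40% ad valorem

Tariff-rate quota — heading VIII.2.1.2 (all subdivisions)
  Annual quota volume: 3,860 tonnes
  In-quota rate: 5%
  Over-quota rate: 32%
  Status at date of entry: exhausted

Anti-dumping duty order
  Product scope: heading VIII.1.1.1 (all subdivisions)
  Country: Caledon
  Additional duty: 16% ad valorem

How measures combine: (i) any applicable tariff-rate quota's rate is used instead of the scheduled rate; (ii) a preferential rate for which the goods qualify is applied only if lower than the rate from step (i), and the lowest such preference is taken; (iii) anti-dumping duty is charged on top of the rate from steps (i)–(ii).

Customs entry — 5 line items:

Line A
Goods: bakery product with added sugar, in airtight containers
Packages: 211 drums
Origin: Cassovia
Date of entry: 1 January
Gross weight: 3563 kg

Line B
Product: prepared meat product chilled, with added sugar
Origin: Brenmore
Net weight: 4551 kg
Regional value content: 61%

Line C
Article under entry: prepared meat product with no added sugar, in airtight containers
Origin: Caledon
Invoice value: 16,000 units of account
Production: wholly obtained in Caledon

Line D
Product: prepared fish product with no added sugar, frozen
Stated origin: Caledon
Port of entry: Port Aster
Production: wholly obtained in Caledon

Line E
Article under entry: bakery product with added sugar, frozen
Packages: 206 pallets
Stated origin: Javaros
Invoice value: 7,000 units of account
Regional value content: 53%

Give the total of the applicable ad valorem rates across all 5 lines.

140%

Line A: bakery product → VIII.1; in airtight containers → VIII.1.2; with added sugar → VIII.1.2.1. Scheduled 22%. anti-dumping (Cassovia, VIII.1): +25%; total 22% + 25% = 47%. → 47%.
Line B: prepared meat product → VIII.2; chilled → VIII.2.2; with added sugar → VIII.2.2.1. Scheduled 2%. quota on VIII.2.2 exhausted → over-quota 37%; Brenmore agreement on VIII.3.1.2: VIII.2.2.1 not covered. → 37%.
Line C: prepared meat product → VIII.2; in airtight containers → VIII.2.1; with no added sugar → VIII.2.1.1. Scheduled 28%. Caledon agreement on VIII.2: wholly obtained → 15% available; preferential 15%. → 15%.
Line D: prepared fish product → VIII.3; frozen → VIII.3.1; with no added sugar → VIII.3.1.2. Scheduled 17%. Caledon agreement on VIII.2: VIII.3.1.2 not covered. → 17%.
Line E: bakery product → VIII.1; frozen → VIII.1.1; with added sugar → VIII.1.1.2. Scheduled 24%. Javaros agreement on VIII.2.3.2: VIII.1.1.2 not covered. → 24%.
Sum: 47% + 37% + 15% + 17% + 24% = 140%.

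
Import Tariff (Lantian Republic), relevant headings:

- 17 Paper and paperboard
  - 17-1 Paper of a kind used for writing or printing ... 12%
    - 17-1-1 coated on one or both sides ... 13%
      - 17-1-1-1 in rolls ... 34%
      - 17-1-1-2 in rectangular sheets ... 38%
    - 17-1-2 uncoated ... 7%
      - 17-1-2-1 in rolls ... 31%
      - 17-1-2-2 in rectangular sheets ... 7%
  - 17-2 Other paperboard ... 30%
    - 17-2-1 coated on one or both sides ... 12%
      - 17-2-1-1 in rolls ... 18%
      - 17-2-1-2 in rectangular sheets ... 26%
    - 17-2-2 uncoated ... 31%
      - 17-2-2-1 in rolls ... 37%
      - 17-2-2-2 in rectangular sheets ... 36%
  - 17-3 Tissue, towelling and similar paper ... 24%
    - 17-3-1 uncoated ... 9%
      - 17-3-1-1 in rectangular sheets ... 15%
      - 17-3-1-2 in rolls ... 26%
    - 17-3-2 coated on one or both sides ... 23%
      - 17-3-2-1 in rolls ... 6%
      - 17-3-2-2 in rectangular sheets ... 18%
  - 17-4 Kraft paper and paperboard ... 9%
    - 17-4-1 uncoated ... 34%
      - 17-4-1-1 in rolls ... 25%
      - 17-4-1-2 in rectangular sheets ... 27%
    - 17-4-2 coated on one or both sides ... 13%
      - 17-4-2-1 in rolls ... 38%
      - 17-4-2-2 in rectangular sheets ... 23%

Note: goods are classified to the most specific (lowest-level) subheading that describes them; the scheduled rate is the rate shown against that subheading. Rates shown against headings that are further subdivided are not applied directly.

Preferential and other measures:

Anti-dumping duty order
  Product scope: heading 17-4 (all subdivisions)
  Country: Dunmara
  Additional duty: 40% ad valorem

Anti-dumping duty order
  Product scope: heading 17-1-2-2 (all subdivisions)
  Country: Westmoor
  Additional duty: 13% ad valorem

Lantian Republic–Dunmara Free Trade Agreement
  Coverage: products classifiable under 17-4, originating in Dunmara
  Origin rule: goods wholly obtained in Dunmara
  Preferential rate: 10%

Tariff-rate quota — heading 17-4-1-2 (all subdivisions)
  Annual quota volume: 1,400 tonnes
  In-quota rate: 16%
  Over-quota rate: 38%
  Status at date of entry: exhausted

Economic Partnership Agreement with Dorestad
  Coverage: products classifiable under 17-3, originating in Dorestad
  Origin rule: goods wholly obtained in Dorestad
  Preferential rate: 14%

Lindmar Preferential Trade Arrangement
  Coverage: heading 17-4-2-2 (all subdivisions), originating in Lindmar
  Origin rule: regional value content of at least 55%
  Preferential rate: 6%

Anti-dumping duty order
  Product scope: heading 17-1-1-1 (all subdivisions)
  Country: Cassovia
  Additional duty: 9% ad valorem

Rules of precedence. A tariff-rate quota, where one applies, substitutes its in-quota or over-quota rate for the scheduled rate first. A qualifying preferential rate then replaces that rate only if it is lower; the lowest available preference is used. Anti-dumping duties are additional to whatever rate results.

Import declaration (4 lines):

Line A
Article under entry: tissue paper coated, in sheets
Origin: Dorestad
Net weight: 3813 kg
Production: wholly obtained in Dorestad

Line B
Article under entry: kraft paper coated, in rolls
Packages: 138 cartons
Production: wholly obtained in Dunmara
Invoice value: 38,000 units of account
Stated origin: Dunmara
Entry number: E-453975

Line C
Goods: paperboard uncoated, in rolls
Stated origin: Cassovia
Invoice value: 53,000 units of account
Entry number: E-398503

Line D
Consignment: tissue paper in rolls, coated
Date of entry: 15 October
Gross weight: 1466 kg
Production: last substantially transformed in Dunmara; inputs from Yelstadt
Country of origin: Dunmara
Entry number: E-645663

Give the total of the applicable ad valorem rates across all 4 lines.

107%

Line A: tissue paper → 17-3; coated → 17-3-2; in sheets → 17-3-2-2. Scheduled 18%. Dorestad agreement on 17-3: wholly obtained → 14% available; preferential 14%. → 14%.
Line B: kraft paper → 17-4; coated → 17-4-2; in rolls → 17-4-2-1. Scheduled 38%. Dunmara agreement on 17-4: wholly obtained → 10% available; preferential 10%; anti-dumping (Dunmara, 17-4): +40%; total 10% + 40% = 50%. → 50%.
Line C: paperboard → 17-2; uncoated → 17-2-2; in rolls → 17-2-2-1. Scheduled 37%. No special measure applies. → 37%.
Line D: tissue paper → 17-3; coated → 17-3-2; in rolls → 17-3-2-1. Scheduled 6%. Dunmara agreement on 17-4: 17-3-2-1 not covered. → 6%.
Sum: 14% + 50% + 37% + 6% = 107%.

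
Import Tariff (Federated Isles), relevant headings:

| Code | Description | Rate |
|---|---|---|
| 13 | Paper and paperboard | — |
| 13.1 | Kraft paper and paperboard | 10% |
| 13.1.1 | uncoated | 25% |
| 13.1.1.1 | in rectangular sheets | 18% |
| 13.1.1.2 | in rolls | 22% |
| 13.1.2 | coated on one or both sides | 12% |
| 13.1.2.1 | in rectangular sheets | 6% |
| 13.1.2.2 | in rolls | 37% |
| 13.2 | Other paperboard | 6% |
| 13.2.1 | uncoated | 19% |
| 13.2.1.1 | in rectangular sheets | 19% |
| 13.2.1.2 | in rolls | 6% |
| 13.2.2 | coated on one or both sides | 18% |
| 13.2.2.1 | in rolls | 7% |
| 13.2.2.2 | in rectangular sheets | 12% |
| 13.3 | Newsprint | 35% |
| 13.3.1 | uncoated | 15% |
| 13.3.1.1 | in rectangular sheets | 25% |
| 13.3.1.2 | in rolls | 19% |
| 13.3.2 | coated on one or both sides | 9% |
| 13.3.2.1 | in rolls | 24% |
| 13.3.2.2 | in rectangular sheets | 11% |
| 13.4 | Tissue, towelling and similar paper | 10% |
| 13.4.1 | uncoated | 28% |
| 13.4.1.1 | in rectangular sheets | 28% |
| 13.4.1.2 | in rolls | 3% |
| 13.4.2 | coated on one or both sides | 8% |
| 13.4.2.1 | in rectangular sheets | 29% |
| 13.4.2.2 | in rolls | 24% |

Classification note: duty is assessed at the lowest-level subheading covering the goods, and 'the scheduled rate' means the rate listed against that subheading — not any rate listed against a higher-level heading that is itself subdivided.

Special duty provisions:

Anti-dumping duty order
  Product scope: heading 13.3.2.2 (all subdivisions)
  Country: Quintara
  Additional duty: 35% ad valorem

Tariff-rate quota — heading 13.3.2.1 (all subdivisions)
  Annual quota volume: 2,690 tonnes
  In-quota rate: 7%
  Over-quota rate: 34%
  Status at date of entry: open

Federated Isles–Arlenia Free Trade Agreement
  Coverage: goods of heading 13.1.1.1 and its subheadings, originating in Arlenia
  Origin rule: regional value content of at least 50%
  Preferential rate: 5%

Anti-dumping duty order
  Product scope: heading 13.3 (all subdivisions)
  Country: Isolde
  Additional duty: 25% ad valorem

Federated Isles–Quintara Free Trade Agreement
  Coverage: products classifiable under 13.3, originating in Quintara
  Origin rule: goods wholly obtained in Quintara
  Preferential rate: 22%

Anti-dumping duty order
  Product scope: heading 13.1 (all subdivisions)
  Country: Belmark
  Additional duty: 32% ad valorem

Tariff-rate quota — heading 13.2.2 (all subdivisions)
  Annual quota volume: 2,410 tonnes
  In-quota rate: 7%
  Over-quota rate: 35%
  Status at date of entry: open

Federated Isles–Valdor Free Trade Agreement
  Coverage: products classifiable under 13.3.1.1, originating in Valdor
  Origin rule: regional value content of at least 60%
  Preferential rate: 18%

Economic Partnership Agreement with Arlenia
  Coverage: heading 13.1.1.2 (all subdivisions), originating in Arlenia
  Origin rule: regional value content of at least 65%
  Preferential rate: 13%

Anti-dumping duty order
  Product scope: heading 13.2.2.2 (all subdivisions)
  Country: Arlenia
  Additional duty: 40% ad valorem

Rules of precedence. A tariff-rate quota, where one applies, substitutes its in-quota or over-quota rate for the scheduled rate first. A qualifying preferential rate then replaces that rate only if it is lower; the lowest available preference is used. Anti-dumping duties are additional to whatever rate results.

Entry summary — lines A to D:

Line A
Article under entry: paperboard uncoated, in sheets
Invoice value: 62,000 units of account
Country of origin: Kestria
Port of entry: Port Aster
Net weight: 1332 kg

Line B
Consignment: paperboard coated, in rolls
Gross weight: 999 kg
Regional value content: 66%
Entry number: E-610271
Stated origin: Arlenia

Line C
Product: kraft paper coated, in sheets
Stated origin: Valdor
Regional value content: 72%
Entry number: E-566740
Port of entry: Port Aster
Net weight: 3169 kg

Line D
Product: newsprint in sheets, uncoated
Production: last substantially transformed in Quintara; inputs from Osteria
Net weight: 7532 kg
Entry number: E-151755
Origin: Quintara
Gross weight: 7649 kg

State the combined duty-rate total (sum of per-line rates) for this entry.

57%

Line A: paperboard → 13.2; uncoated → 13.2.1; in sheets → 13.2.1.1. Scheduled 19%. No special measure applies. → 19%.
Line B: paperboard → 13.2; coated → 13.2.2; in rolls → 13.2.2.1. Scheduled 7%. quota on 13.2.2 open → in-quota 7%; Arlenia agreement on 13.1.1.1: 13.2.2.1 not covered; Arlenia agreement on 13.1.1.2: 13.2.2.1 not covered. → 7%.
Line C: kraft paper → 13.1; coated → 13.1.2; in sheets → 13.1.2.1. Scheduled 6%. Valdor agreement on 13.3.1.1: 13.1.2.1 not covered. → 6%.
Line D: newsprint → 13.3; uncoated → 13.3.1; in sheets → 13.3.1.1. Scheduled 25%. Quintara agreement on 13.3: not wholly obtained. → 25%.
Sum: 19% + 7% + 6% + 25% = 57%.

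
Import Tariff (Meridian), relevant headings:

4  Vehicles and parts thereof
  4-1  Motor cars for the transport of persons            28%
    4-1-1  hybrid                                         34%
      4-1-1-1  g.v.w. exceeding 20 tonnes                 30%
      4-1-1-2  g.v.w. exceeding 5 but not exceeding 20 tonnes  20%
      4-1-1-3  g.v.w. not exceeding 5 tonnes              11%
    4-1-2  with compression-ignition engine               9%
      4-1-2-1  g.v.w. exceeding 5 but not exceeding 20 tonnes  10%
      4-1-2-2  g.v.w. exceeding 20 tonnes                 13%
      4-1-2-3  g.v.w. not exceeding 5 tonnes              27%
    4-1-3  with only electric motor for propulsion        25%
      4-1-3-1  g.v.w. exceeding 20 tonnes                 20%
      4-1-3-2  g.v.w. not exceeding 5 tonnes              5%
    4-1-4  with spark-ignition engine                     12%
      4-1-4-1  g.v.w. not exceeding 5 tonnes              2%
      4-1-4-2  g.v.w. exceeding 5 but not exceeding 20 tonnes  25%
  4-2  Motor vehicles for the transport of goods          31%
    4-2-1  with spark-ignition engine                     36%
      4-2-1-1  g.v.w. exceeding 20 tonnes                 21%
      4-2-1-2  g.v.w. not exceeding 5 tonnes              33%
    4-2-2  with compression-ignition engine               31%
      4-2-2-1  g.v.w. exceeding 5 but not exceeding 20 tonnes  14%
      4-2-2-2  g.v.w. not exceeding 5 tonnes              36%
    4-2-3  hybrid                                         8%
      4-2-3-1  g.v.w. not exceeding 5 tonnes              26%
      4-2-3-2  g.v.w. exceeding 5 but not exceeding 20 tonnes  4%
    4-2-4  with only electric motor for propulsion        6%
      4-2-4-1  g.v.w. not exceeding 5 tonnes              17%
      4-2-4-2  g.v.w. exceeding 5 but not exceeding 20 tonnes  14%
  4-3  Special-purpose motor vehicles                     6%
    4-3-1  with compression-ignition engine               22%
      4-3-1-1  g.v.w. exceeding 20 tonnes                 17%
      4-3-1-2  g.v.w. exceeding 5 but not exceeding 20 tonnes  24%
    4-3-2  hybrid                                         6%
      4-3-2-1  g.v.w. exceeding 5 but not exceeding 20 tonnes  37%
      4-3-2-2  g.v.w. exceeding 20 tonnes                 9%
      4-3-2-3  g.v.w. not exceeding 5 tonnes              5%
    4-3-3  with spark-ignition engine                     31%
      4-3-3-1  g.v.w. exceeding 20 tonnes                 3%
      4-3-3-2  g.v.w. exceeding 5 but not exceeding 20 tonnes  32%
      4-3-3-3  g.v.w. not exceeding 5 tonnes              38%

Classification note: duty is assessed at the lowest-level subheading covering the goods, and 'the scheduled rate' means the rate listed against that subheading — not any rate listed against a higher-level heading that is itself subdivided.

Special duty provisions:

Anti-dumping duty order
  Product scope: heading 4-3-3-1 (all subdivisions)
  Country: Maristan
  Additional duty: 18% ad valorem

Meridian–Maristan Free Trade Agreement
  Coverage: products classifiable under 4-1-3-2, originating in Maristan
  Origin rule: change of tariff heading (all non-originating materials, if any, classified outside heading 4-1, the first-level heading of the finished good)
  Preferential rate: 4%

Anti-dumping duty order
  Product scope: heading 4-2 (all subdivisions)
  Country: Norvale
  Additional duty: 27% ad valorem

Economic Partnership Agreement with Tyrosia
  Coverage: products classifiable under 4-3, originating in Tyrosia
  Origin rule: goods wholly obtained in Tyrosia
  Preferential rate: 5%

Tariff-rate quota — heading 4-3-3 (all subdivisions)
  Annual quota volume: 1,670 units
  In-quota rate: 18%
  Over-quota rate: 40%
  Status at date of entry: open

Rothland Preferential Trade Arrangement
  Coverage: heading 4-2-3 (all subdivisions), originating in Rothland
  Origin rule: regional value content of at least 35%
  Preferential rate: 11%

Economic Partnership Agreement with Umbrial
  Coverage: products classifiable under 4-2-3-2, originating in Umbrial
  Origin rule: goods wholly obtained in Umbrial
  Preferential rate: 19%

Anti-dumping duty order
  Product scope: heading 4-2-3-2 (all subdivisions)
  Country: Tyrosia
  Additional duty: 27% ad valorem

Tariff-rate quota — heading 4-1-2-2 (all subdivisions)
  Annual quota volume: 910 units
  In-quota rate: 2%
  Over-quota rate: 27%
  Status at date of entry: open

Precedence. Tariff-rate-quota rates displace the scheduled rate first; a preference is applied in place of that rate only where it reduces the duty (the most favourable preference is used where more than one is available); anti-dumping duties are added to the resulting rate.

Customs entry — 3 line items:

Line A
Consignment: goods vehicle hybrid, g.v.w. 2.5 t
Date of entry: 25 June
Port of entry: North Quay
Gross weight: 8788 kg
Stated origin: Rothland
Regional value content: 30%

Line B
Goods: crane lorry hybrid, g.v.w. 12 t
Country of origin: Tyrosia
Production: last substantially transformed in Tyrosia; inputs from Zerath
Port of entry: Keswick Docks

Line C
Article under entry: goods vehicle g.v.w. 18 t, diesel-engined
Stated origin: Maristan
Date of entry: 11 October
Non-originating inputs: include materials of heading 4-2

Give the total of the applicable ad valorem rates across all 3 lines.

77%

Line A: goods vehicle → 4-2; hybrid → 4-2-3; g.v.w. 2.5 t → 4-2-3-1. Scheduled 26%. Rothland agreement on 4-2-3: RVC < 35%. → 26%.
Line B: crane lorry → 4-3; hybrid → 4-3-2; g.v.w. 12 t → 4-3-2-1. Scheduled 37%. Tyrosia agreement on 4-3: not wholly obtained. → 37%.
Line C: goods vehicle → 4-2; diesel-engined → 4-2-2; g.v.w. 18 t → 4-2-2-1. Scheduled 14%. Maristan agreement on 4-1-3-2: 4-2-2-1 not covered. → 14%.
Sum: 26% + 37% + 14% = 77%.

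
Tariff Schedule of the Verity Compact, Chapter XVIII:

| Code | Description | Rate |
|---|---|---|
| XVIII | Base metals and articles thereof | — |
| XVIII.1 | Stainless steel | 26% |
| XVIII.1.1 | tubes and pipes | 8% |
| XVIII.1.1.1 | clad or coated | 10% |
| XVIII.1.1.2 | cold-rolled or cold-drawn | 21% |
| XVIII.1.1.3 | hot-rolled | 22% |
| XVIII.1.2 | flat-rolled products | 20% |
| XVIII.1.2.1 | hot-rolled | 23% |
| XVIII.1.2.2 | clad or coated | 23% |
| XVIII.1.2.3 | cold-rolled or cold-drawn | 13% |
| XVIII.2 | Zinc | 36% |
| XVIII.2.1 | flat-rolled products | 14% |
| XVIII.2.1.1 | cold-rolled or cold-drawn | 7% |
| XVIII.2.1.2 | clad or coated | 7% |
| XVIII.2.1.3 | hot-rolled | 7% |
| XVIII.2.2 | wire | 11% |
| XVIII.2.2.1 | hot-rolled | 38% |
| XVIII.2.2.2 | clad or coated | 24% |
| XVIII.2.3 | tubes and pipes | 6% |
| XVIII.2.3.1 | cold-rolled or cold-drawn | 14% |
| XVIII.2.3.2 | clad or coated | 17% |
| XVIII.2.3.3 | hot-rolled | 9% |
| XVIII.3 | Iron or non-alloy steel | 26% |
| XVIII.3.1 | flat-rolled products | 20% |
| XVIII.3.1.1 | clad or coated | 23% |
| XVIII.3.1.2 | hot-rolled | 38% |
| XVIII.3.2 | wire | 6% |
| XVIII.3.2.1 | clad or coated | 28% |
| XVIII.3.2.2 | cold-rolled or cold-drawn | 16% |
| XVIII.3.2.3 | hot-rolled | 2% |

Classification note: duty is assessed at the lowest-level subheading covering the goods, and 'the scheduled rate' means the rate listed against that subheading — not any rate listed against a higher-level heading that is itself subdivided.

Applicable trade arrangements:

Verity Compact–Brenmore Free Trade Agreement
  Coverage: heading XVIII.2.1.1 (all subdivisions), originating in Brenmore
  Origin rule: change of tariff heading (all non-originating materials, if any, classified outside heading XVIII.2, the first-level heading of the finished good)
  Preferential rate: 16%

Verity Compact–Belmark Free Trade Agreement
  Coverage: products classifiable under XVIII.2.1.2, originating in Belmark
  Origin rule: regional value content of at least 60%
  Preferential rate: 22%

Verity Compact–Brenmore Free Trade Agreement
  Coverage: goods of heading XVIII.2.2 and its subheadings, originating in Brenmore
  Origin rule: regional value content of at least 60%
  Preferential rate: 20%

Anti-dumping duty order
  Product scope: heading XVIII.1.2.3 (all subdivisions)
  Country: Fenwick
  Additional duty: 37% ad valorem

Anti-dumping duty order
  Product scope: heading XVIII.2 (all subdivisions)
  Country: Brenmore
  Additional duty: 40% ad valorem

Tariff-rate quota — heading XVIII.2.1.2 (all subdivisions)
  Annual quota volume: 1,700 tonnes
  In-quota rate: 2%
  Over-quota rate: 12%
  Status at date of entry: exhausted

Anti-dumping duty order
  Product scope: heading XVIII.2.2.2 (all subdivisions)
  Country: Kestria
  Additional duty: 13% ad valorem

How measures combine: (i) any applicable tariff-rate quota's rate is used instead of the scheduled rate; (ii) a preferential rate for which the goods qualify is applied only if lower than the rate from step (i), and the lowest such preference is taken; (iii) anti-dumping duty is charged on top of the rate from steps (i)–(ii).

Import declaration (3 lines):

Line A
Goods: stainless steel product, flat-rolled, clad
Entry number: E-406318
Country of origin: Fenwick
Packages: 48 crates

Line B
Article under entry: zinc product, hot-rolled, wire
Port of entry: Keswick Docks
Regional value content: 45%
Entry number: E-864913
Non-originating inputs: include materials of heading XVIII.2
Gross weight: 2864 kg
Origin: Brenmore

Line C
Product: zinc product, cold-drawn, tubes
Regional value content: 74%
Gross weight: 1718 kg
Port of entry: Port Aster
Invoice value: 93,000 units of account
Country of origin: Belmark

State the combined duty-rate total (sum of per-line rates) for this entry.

115%

Line A: stainless steel → XVIII.1; flat-rolled → XVIII.1.2; clad → XVIII.1.2.2. Scheduled 23%. No special measure applies. → 23%.
Line B: zinc → XVIII.2; wire → XVIII.2.2; hot-rolled → XVIII.2.2.1. Scheduled 38%. Brenmore agreement on XVIII.2.1.1: XVIII.2.2.1 not covered; Brenmore agreement on XVIII.2.2: RVC < 60%; anti-dumping (Brenmore, XVIII.2): +40%; total 38% + 40% = 78%. → 78%.
Line C: zinc → XVIII.2; tubes → XVIII.2.3; cold-drawn → XVIII.2.3.1. Scheduled 14%. Belmark agreement on XVIII.2.1.2: XVIII.2.3.1 not covered. → 14%.
Sum: 23% + 78% + 14% = 115%.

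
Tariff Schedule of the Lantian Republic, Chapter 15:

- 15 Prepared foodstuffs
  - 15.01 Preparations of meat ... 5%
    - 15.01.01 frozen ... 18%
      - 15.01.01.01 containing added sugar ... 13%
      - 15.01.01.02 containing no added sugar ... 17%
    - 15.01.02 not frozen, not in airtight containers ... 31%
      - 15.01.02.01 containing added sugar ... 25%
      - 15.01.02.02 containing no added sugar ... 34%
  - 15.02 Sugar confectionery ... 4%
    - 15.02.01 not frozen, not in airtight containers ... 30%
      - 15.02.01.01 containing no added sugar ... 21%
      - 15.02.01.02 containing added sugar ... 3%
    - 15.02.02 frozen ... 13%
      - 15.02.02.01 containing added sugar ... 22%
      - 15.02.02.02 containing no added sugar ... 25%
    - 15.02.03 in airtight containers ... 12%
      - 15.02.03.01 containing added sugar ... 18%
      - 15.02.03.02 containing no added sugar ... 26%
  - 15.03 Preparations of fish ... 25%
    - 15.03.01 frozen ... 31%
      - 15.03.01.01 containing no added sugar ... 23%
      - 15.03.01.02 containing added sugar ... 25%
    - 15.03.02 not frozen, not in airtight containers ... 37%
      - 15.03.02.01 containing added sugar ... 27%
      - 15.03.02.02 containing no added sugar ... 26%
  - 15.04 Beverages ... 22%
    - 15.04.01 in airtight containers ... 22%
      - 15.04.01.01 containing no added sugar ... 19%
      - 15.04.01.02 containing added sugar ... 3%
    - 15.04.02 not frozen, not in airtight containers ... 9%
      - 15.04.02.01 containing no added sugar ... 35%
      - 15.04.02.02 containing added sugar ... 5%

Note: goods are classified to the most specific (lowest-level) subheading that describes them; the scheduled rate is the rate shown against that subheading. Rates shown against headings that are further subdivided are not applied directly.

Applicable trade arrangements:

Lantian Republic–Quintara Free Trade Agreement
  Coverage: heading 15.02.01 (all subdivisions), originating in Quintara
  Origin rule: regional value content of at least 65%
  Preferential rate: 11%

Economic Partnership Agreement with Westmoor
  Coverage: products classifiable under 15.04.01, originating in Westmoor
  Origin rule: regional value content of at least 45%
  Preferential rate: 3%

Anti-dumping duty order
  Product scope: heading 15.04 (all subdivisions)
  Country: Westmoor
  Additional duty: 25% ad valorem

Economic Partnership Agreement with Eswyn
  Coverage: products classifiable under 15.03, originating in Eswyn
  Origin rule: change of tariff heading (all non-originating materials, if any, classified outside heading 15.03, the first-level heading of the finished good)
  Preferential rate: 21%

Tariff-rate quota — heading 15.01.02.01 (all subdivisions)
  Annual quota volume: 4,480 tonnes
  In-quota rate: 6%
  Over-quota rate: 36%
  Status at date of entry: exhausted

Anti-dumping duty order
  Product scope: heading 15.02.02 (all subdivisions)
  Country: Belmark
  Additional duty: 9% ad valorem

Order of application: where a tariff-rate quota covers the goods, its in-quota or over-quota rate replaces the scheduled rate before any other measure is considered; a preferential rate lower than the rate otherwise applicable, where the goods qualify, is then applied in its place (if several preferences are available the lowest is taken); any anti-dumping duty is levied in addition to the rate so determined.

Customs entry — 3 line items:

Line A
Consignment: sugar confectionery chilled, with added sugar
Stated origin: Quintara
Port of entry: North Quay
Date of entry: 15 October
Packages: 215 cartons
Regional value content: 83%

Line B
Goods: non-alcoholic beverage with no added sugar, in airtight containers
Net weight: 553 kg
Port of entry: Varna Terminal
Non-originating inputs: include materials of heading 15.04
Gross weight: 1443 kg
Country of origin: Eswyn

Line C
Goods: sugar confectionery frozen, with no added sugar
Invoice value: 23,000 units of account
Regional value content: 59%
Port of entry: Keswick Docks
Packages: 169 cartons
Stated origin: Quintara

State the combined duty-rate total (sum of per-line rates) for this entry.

Line A: sugar confectionery → 15.02; chilled → 15.02.01; with added sugar → 15.02.01.02. Scheduled 3%. Quintara agreement on 15.02.01: RVC ≥ 65% → 11% available; preference 11% not lower than 3% → no reduction. → 3%.
Line B: non-alcoholic beverage → 15.04; in airtight containers → 15.04.01; with no added sugar → 15.04.01.01. Scheduled 19%. Eswyn agreement on 15.03: 15.04.01.01 not covered. → 19%.
Line C: sugar confectionery → 15.02; frozen → 15.02.02; with no added sugar → 15.02.02.02. Scheduled 25%. Quintara agreement on 15.02.01: 15.02.02.02 not covered. → 25%.
Sum: 3% + 19% + 25% = 47%.

47%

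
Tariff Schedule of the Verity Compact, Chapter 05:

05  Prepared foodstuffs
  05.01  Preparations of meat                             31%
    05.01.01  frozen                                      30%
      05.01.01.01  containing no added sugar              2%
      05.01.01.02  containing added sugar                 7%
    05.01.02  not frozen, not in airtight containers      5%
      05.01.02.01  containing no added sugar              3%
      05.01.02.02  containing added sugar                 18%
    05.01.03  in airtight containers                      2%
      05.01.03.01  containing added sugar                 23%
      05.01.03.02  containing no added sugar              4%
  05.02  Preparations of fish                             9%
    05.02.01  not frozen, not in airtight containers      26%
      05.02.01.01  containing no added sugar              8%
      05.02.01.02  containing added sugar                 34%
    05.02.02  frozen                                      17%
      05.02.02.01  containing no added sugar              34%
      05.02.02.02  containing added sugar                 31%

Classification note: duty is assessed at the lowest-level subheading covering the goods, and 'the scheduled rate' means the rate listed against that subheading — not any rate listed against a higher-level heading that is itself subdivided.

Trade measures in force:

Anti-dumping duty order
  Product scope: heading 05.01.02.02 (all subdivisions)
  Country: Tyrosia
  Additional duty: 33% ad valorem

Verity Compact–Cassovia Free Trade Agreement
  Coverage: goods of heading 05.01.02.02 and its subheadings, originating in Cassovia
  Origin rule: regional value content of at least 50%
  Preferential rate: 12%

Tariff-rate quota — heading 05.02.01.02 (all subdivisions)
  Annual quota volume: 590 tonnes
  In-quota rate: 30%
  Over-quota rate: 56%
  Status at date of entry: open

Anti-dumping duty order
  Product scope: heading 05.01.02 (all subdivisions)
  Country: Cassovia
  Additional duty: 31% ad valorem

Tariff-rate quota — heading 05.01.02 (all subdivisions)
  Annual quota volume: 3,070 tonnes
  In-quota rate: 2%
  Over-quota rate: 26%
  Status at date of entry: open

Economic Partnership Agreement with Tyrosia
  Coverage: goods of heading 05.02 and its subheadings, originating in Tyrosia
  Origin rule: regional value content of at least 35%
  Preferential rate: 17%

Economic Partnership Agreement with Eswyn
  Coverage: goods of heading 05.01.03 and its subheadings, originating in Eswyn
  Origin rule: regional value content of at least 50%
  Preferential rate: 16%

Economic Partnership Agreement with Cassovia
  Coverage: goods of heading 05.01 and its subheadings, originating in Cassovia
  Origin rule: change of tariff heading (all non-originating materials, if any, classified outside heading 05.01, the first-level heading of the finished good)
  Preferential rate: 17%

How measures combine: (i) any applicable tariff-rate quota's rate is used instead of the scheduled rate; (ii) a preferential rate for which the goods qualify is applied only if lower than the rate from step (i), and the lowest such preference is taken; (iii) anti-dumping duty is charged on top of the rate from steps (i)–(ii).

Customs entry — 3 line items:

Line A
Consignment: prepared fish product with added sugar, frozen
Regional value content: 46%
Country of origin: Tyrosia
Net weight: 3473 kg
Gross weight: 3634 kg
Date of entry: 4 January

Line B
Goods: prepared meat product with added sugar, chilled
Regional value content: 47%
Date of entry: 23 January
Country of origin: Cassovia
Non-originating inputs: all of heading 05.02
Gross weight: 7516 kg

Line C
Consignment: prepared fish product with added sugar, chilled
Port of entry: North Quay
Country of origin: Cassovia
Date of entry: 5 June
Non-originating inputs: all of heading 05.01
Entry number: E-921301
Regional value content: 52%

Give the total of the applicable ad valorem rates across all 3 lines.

Line A: prepared fish product → 05.02; frozen → 05.02.02; with added sugar → 05.02.02.02. Scheduled 31%. Tyrosia agreement on 05.02: RVC ≥ 35% → 17% available; preferential 17%. → 17%.
Line B: prepared meat product → 05.01; chilled → 05.01.02; with added sugar → 05.01.02.02. Scheduled 18%. quota on 05.01.02 open → in-quota 2%; Cassovia agreement on 05.01.02.02: RVC < 50%; Cassovia agreement on 05.01: CTH met → 17% available; preference 17% not lower than 2% → no reduction; anti-dumping (Cassovia, 05.01.02): +31%; total 2% + 31% = 33%. → 33%.
Line C: prepared fish product → 05.02; chilled → 05.02.01; with added sugar → 05.02.01.02. Scheduled 34%. quota on 05.02.01.02 open → in-quota 30%; Cassovia agreement on 05.01.02.02: 05.02.01.02 not covered; Cassovia agreement on 05.01: 05.02.01.02 not covered. → 30%.
Sum: 17% + 33% + 30% = 80%.

80%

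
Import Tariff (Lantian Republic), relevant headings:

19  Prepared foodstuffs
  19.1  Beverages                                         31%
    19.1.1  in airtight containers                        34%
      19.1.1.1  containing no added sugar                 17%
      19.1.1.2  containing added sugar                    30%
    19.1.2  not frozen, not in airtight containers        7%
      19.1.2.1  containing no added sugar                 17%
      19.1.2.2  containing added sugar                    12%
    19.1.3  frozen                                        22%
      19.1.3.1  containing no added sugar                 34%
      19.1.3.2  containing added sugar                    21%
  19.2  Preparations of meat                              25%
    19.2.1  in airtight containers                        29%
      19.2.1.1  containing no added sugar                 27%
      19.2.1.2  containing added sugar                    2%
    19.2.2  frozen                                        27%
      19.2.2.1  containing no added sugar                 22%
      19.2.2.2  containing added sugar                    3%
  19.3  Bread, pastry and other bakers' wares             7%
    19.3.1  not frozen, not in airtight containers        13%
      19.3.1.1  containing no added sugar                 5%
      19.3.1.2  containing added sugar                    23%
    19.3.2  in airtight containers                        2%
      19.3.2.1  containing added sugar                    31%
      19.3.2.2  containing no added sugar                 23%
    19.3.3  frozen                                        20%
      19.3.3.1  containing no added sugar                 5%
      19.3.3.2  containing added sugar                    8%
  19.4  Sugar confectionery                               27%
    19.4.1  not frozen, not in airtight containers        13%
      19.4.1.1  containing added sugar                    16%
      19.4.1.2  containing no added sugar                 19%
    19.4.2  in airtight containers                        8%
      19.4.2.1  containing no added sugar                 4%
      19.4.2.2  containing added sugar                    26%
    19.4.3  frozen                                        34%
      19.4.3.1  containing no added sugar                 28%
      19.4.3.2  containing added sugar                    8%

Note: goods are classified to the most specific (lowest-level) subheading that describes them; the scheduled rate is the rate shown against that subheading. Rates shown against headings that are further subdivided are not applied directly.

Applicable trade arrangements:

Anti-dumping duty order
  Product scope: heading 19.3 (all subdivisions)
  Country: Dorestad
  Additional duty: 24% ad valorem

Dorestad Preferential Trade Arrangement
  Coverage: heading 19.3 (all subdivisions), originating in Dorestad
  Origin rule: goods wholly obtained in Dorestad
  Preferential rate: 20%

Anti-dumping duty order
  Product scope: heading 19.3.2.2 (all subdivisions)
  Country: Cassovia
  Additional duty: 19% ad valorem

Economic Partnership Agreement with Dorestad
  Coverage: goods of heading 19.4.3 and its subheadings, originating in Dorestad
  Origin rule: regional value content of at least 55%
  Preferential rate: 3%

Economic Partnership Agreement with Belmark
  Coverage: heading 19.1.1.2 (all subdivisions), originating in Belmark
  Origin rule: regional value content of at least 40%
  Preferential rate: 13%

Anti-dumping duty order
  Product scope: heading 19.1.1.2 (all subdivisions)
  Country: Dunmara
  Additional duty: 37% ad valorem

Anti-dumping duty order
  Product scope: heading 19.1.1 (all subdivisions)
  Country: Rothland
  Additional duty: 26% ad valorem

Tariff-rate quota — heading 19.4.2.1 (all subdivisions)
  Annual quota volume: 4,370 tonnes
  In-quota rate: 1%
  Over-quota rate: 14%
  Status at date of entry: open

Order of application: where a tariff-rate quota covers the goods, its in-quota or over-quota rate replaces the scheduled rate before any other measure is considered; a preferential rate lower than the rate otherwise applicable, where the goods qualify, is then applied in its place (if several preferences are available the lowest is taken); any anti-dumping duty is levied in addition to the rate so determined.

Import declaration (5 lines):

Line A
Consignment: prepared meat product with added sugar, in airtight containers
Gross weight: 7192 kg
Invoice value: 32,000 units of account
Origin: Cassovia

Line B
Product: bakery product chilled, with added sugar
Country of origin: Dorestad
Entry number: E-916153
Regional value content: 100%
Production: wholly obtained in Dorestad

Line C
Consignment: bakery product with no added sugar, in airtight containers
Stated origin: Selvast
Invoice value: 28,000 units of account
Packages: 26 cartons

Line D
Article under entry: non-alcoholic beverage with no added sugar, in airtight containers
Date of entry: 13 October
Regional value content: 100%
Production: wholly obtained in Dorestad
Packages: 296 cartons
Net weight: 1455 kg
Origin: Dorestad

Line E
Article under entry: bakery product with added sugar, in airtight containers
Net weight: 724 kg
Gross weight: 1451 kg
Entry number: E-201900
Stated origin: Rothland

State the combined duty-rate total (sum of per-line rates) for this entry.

117%

Line A: prepared meat product → 19.2; in airtight containers → 19.2.1; with added sugar → 19.2.1.2. Scheduled 2%. No special measure applies. → 2%.
Line B: bakery product → 19.3; chilled → 19.3.1; with added sugar → 19.3.1.2. Scheduled 23%. Dorestad agreement on 19.3: wholly obtained → 20% available; Dorestad agreement on 19.4.3: 19.3.1.2 not covered; preferential 20%; anti-dumping (Dorestad, 19.3): +24%; total 20% + 24% = 44%. → 44%.
Line C: bakery product → 19.3; in airtight containers → 19.3.2; with no added sugar → 19.3.2.2. Scheduled 23%. No special measure applies. → 23%.
Line D: non-alcoholic beverage → 19.1; in airtight containers → 19.1.1; with no added sugar → 19.1.1.1. Scheduled 17%. Dorestad agreement on 19.3: 19.1.1.1 not covered; Dorestad agreement on 19.4.3: 19.1.1.1 not covered. → 17%.
Line E: bakery product → 19.3; in airtight containers → 19.3.2; with added sugar → 19.3.2.1. Scheduled 31%. No special measure applies. → 31%.
Sum: 2% + 44% + 23% + 17% + 31% = 117%.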